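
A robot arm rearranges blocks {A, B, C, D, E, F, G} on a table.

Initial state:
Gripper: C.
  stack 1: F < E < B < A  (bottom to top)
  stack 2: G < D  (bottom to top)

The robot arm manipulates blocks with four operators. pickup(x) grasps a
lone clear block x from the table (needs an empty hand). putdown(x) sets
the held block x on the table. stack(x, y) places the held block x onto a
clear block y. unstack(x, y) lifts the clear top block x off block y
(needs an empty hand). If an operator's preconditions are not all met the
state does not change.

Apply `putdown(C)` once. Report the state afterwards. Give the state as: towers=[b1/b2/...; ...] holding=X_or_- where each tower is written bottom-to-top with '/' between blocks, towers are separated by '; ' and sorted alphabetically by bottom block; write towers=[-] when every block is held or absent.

towers=[C; F/E/B/A; G/D] holding=-

before: towers=[F/E/B/A; G/D] holding=C
pre[putdown(C)]: holding(C) yes
all met → apply putdown(C)
after:  towers=[C; F/E/B/A; G/D] holding=-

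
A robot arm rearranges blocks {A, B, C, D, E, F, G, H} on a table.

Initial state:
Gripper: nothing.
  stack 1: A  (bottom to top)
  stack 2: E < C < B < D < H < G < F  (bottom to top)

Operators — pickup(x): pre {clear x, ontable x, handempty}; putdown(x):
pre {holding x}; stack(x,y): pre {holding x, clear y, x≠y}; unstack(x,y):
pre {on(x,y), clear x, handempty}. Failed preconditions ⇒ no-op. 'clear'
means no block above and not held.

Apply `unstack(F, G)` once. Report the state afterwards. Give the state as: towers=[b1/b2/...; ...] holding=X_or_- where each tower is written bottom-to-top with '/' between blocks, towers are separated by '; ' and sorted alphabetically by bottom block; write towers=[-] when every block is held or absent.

towers=[A; E/C/B/D/H/G] holding=F

before: towers=[A; E/C/B/D/H/G/F] holding=-
pre[unstack(F, G)]: on(F,G) yes, clear(F) yes, handempty yes
all met → apply unstack(F, G)
after:  towers=[A; E/C/B/D/H/G] holding=F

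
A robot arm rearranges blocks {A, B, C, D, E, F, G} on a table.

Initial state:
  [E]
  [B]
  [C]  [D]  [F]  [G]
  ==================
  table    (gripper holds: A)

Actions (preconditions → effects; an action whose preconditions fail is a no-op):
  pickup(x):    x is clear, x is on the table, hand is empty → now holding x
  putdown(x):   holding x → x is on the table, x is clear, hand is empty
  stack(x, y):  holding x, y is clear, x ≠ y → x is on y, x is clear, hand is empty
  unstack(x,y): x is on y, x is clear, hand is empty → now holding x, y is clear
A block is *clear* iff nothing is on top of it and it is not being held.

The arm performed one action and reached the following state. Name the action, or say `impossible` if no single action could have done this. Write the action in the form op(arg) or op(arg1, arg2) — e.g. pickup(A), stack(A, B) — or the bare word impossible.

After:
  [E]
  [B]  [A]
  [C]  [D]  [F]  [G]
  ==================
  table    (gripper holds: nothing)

stack(A, D)

target: towers=[C/B/E; D/A; F; G] holding=-
        putdown(A) → towers=[A; C/B/E; D; F; G] holding=-
       stack(A, F) → towers=[C/B/E; D; F/A; G] holding=-
       stack(A, G) → towers=[C/B/E; D; F; G/A] holding=-
       stack(A, D) → towers=[C/B/E; D/A; F; G] holding=-  ← match
       stack(A, E) → towers=[C/B/E/A; D; F; G] holding=-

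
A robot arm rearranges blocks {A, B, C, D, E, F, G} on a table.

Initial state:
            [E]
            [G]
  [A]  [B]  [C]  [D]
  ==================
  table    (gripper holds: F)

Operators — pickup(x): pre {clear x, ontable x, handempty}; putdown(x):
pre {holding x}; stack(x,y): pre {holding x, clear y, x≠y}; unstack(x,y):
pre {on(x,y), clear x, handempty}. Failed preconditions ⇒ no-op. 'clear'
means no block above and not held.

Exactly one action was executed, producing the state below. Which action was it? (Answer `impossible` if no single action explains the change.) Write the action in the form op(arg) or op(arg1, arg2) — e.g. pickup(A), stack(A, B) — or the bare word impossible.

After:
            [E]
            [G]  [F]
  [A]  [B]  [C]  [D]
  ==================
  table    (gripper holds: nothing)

target: towers=[A; B; C/G/E; D/F] holding=-
        putdown(F) → towers=[A; B; C/G/E; D; F] holding=-
       stack(F, B) → towers=[A; B/F; C/G/E; D] holding=-
       stack(F, D) → towers=[A; B; C/G/E; D/F] holding=-  ← match
       stack(F, A) → towers=[A/F; B; C/G/E; D] holding=-
       stack(F, E) → towers=[A; B; C/G/E/F; D] holding=-

stack(F, D)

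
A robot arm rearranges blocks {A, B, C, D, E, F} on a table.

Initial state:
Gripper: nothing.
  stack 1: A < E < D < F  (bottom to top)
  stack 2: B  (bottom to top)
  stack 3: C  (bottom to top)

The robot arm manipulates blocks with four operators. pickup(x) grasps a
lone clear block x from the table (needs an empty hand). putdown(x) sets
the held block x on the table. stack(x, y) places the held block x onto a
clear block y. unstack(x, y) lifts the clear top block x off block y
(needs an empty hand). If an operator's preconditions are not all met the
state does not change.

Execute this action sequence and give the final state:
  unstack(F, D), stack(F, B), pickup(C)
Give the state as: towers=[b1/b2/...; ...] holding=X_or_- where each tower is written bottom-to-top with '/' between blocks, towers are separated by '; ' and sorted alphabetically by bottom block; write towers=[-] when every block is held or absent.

step 1 (unstack(F, D)): towers=[A/E/D; B; C] holding=F
step 2 (stack(F, B)): towers=[A/E/D; B/F; C] holding=-
step 3 (pickup(C)): towers=[A/E/D; B/F] holding=C

towers=[A/E/D; B/F] holding=C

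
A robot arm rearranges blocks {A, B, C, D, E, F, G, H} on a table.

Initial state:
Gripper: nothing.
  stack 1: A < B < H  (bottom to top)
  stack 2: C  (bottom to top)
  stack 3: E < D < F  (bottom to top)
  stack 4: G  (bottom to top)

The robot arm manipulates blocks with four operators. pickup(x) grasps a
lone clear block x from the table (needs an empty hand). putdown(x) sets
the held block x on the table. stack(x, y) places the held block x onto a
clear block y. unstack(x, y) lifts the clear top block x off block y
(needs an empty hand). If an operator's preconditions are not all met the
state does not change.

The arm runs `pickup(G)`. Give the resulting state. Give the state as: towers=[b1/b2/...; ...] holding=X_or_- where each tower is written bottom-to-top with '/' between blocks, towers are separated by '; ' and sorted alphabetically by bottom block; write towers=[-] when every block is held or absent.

before: towers=[A/B/H; C; E/D/F; G] holding=-
pre[pickup(G)]: clear(G) ok, ontable(G) ok, handempty ok
all met → apply pickup(G)
after:  towers=[A/B/H; C; E/D/F] holding=G

towers=[A/B/H; C; E/D/F] holding=G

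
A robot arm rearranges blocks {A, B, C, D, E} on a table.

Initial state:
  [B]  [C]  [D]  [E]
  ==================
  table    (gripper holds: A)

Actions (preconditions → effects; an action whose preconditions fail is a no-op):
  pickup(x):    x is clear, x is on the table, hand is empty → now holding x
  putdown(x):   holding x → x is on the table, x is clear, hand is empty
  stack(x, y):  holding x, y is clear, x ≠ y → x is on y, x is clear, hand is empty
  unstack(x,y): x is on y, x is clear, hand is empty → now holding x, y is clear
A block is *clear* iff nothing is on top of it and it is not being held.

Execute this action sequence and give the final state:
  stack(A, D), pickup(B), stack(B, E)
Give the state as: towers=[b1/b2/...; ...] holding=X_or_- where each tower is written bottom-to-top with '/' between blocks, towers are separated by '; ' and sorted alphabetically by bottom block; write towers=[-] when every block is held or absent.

towers=[C; D/A; E/B] holding=-

step 1 (stack(A, D)): towers=[B; C; D/A; E] holding=-
step 2 (pickup(B)): towers=[C; D/A; E] holding=B
step 3 (stack(B, E)): towers=[C; D/A; E/B] holding=-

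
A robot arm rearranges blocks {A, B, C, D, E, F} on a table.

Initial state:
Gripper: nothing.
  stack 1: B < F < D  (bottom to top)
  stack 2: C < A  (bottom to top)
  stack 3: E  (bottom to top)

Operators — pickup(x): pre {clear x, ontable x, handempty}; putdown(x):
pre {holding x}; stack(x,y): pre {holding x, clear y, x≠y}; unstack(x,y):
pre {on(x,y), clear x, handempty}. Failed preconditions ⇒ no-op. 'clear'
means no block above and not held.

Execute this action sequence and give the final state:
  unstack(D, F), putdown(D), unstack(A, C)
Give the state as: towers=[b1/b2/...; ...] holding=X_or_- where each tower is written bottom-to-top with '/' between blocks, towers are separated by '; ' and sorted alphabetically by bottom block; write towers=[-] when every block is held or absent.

towers=[B/F; C; D; E] holding=A

step 1 (unstack(D, F)): towers=[B/F; C/A; E] holding=D
step 2 (putdown(D)): towers=[B/F; C/A; D; E] holding=-
step 3 (unstack(A, C)): towers=[B/F; C; D; E] holding=A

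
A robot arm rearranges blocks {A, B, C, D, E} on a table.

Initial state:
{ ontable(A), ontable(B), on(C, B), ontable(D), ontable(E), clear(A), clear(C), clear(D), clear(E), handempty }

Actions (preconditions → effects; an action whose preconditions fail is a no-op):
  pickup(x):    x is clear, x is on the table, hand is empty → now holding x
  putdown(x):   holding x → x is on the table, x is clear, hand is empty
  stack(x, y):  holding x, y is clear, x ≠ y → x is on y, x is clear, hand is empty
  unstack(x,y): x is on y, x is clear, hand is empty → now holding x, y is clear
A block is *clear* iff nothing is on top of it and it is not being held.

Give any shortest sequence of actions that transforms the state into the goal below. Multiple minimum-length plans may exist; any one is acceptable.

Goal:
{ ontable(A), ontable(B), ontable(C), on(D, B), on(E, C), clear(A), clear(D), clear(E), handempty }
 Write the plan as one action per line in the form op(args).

step 1 (unstack(C, B)): towers=[A; B; D; E] holding=C
step 2 (putdown(C)): towers=[A; B; C; D; E] holding=-
step 3 (pickup(D)): towers=[A; B; C; E] holding=D
step 4 (stack(D, B)): towers=[A; B/D; C; E] holding=-
step 5 (pickup(E)): towers=[A; B/D; C] holding=E
step 6 (stack(E, C)): towers=[A; B/D; C/E] holding=-
goal check: towers=[A; B/D; C/E] holding=- — reached (length 6, optimal by BFS)

unstack(C, B)
putdown(C)
pickup(D)
stack(D, B)
pickup(E)
stack(E, C)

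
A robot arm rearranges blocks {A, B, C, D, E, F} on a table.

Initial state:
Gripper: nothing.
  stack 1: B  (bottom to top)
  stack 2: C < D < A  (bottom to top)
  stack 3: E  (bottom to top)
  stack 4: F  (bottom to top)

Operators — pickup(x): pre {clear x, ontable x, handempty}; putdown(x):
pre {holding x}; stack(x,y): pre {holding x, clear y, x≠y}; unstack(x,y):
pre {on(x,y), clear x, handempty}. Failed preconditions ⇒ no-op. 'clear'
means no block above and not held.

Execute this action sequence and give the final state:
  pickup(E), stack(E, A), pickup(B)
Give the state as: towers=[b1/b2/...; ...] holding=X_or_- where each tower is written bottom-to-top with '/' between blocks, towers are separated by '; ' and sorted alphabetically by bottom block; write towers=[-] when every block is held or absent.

step 1 (pickup(E)): towers=[B; C/D/A; F] holding=E
step 2 (stack(E, A)): towers=[B; C/D/A/E; F] holding=-
step 3 (pickup(B)): towers=[C/D/A/E; F] holding=B

towers=[C/D/A/E; F] holding=B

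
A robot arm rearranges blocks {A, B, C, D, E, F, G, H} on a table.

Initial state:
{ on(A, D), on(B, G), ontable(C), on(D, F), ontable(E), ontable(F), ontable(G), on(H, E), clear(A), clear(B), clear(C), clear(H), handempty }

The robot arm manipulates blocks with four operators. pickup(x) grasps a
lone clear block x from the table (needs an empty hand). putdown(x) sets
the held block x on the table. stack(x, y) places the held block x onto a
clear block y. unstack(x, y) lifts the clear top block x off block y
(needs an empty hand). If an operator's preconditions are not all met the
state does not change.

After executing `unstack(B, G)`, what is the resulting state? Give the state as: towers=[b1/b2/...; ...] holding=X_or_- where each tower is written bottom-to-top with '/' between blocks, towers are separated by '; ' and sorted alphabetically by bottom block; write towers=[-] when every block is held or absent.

before: towers=[C; E/H; F/D/A; G/B] holding=-
pre[unstack(B, G)]: on(B,G) ✓, clear(B) ✓, handempty ✓
all met → apply unstack(B, G)
after:  towers=[C; E/H; F/D/A; G] holding=B

towers=[C; E/H; F/D/A; G] holding=B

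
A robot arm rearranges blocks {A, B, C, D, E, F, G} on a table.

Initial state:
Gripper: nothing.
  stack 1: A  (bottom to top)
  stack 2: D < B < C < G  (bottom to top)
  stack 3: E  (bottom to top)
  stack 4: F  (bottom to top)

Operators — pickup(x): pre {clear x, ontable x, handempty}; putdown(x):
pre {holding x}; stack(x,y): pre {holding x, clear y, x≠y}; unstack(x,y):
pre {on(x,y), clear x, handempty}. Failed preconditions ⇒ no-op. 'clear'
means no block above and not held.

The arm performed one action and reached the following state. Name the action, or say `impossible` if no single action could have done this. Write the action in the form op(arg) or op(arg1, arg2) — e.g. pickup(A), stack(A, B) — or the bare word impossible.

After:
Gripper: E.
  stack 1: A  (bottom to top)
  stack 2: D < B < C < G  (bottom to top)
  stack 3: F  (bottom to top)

target: towers=[A; D/B/C/G; F] holding=E
         pickup(F) → towers=[A; D/B/C/G; E] holding=F
     unstack(G, C) → towers=[A; D/B/C; E; F] holding=G
         pickup(A) → towers=[D/B/C/G; E; F] holding=A
         pickup(E) → towers=[A; D/B/C/G; F] holding=E  ← match

pickup(E)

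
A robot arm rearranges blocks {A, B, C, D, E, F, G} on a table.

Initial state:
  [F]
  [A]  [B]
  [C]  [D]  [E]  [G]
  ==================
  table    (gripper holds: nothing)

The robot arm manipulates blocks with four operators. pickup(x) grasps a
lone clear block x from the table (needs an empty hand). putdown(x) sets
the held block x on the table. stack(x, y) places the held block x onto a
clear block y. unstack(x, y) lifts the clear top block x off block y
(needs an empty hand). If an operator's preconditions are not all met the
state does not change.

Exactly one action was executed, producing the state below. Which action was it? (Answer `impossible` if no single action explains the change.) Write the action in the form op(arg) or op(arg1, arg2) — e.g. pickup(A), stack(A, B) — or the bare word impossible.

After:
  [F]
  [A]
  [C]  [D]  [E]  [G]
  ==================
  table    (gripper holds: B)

target: towers=[C/A/F; D; E; G] holding=B
     unstack(B, D) → towers=[C/A/F; D; E; G] holding=B  ← match
     unstack(F, A) → towers=[C/A; D/B; E; G] holding=F
         pickup(G) → towers=[C/A/F; D/B; E] holding=G
         pickup(E) → towers=[C/A/F; D/B; G] holding=E

unstack(B, D)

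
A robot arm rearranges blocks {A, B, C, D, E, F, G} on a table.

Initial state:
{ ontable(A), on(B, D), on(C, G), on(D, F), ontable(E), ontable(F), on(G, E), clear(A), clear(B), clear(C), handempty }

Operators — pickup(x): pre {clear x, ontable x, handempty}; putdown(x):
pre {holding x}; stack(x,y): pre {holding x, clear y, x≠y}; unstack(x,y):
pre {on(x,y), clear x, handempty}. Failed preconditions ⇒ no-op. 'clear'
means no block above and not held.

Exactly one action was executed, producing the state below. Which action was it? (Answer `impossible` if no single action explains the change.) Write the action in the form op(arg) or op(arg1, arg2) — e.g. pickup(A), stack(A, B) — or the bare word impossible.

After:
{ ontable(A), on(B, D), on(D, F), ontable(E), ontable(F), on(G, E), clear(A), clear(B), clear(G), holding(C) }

target: towers=[A; E/G; F/D/B] holding=C
     unstack(B, D) → towers=[A; E/G/C; F/D] holding=B
         pickup(A) → towers=[E/G/C; F/D/B] holding=A
     unstack(C, G) → towers=[A; E/G; F/D/B] holding=C  ← match

unstack(C, G)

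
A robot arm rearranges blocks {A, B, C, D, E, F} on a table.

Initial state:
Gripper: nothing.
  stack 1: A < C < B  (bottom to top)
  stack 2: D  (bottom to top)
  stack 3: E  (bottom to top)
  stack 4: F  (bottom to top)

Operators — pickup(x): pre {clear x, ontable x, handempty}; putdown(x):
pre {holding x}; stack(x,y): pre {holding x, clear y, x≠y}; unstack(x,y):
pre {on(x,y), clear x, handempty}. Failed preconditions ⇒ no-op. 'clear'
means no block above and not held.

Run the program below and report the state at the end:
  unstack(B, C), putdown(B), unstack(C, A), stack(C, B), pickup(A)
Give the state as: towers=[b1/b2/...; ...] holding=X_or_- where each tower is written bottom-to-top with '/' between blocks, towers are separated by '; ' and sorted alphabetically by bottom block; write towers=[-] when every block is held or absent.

towers=[B/C; D; E; F] holding=A

step 1 (unstack(B, C)): towers=[A/C; D; E; F] holding=B
step 2 (putdown(B)): towers=[A/C; B; D; E; F] holding=-
step 3 (unstack(C, A)): towers=[A; B; D; E; F] holding=C
step 4 (stack(C, B)): towers=[A; B/C; D; E; F] holding=-
step 5 (pickup(A)): towers=[B/C; D; E; F] holding=A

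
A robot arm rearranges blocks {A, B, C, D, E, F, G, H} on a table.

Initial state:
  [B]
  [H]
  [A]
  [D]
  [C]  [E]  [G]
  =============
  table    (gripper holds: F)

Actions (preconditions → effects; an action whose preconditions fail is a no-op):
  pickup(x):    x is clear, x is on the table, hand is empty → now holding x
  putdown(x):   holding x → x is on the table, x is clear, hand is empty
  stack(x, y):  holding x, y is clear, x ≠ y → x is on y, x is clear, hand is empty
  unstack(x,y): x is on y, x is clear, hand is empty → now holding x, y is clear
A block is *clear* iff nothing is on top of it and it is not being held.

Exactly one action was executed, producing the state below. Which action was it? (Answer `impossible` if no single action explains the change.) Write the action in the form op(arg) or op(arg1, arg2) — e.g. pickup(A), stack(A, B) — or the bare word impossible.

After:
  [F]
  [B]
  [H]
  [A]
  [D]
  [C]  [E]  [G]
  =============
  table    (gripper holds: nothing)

target: towers=[C/D/A/H/B/F; E; G] holding=-
        putdown(F) → towers=[C/D/A/H/B; E; F; G] holding=-
       stack(F, G) → towers=[C/D/A/H/B; E; G/F] holding=-
       stack(F, E) → towers=[C/D/A/H/B; E/F; G] holding=-
       stack(F, B) → towers=[C/D/A/H/B/F; E; G] holding=-  ← match

stack(F, B)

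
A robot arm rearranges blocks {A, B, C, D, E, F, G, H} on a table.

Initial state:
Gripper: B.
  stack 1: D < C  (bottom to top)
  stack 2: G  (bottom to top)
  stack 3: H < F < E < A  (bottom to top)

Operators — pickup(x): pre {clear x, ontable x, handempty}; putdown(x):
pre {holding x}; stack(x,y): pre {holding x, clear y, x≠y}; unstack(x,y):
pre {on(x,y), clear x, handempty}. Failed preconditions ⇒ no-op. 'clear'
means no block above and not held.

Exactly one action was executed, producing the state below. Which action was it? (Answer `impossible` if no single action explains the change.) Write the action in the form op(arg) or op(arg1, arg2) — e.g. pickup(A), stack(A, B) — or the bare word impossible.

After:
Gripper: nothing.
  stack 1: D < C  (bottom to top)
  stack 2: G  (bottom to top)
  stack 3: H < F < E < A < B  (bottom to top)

target: towers=[D/C; G; H/F/E/A/B] holding=-
        putdown(B) → towers=[B; D/C; G; H/F/E/A] holding=-
       stack(B, G) → towers=[D/C; G/B; H/F/E/A] holding=-
       stack(B, A) → towers=[D/C; G; H/F/E/A/B] holding=-  ← match
       stack(B, C) → towers=[D/C/B; G; H/F/E/A] holding=-

stack(B, A)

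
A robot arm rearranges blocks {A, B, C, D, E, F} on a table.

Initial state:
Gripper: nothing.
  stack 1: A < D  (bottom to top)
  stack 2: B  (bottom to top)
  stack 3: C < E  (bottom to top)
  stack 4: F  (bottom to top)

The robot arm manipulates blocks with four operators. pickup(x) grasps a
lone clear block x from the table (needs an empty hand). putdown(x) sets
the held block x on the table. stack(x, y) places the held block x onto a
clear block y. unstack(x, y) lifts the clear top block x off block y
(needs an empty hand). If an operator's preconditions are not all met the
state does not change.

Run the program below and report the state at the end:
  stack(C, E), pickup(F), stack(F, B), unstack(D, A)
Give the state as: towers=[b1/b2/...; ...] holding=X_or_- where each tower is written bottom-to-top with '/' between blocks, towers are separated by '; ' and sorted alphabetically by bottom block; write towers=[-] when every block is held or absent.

towers=[A; B/F; C/E] holding=D

step 1 (stack(C, E)) [no-op]: towers=[A/D; B; C/E; F] holding=-
step 2 (pickup(F)): towers=[A/D; B; C/E] holding=F
step 3 (stack(F, B)): towers=[A/D; B/F; C/E] holding=-
step 4 (unstack(D, A)): towers=[A; B/F; C/E] holding=D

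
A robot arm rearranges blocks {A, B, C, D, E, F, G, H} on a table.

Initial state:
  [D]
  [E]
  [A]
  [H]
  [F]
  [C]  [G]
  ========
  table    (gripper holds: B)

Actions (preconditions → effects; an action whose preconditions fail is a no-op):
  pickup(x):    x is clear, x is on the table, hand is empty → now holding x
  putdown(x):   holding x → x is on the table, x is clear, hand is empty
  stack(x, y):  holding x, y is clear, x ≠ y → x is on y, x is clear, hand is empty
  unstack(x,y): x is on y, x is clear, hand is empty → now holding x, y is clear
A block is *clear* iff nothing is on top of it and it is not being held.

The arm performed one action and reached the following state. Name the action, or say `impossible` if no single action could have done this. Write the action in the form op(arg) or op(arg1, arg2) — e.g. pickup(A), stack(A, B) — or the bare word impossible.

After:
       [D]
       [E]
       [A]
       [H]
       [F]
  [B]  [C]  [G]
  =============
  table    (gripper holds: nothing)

putdown(B)

target: towers=[B; C/F/H/A/E/D; G] holding=-
        putdown(B) → towers=[B; C/F/H/A/E/D; G] holding=-  ← match
       stack(B, G) → towers=[C/F/H/A/E/D; G/B] holding=-
       stack(B, D) → towers=[C/F/H/A/E/D/B; G] holding=-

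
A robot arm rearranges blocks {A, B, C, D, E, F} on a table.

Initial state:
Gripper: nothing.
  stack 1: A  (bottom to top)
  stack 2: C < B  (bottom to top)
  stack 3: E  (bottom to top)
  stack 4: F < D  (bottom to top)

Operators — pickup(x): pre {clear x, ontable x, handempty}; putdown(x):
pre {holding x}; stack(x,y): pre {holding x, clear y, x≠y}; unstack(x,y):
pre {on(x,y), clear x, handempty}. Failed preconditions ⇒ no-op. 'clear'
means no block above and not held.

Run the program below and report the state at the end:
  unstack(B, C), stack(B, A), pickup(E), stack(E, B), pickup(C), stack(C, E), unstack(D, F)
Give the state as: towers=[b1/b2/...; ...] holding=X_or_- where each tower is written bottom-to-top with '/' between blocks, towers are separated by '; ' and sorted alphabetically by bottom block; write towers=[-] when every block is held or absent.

towers=[A/B/E/C; F] holding=D

step 1 (unstack(B, C)): towers=[A; C; E; F/D] holding=B
step 2 (stack(B, A)): towers=[A/B; C; E; F/D] holding=-
step 3 (pickup(E)): towers=[A/B; C; F/D] holding=E
step 4 (stack(E, B)): towers=[A/B/E; C; F/D] holding=-
step 5 (pickup(C)): towers=[A/B/E; F/D] holding=C
step 6 (stack(C, E)): towers=[A/B/E/C; F/D] holding=-
step 7 (unstack(D, F)): towers=[A/B/E/C; F] holding=D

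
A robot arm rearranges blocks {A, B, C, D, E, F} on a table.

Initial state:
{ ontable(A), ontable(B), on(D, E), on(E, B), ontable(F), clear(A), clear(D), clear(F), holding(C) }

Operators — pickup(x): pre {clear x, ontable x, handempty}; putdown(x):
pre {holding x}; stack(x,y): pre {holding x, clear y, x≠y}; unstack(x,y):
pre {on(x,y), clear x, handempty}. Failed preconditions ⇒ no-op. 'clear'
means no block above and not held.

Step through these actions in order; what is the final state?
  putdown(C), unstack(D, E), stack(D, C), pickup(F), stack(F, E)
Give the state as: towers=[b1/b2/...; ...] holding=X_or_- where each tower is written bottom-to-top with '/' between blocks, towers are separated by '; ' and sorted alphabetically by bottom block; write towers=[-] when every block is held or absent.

step 1 (putdown(C)): towers=[A; B/E/D; C; F] holding=-
step 2 (unstack(D, E)): towers=[A; B/E; C; F] holding=D
step 3 (stack(D, C)): towers=[A; B/E; C/D; F] holding=-
step 4 (pickup(F)): towers=[A; B/E; C/D] holding=F
step 5 (stack(F, E)): towers=[A; B/E/F; C/D] holding=-

towers=[A; B/E/F; C/D] holding=-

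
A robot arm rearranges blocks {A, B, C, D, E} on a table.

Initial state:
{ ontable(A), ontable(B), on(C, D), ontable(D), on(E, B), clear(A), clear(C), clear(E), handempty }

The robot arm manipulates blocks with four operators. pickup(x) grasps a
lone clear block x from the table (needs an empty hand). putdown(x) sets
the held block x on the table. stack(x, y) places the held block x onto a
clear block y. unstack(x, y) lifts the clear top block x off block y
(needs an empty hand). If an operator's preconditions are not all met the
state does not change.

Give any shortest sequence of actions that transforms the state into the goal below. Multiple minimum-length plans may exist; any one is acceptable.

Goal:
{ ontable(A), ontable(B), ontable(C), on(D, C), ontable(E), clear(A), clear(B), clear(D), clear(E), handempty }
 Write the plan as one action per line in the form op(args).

unstack(E, B)
putdown(E)
unstack(C, D)
putdown(C)
pickup(D)
stack(D, C)

step 1 (unstack(E, B)): towers=[A; B; D/C] holding=E
step 2 (putdown(E)): towers=[A; B; D/C; E] holding=-
step 3 (unstack(C, D)): towers=[A; B; D; E] holding=C
step 4 (putdown(C)): towers=[A; B; C; D; E] holding=-
step 5 (pickup(D)): towers=[A; B; C; E] holding=D
step 6 (stack(D, C)): towers=[A; B; C/D; E] holding=-
goal check: towers=[A; B; C/D; E] holding=- — reached (length 6, optimal by BFS)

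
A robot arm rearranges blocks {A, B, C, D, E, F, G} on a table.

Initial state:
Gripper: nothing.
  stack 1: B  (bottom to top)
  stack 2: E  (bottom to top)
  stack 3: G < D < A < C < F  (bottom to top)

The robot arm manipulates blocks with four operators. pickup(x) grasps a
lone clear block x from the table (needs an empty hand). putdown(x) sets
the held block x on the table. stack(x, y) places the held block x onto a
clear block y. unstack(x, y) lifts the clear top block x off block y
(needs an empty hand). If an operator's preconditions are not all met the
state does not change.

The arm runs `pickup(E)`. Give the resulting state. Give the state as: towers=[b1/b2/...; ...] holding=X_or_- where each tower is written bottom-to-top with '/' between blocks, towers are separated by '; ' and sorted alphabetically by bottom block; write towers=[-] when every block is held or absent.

towers=[B; G/D/A/C/F] holding=E

before: towers=[B; E; G/D/A/C/F] holding=-
pre[pickup(E)]: clear(E) ✓, ontable(E) ✓, handempty ✓
all met → apply pickup(E)
after:  towers=[B; G/D/A/C/F] holding=E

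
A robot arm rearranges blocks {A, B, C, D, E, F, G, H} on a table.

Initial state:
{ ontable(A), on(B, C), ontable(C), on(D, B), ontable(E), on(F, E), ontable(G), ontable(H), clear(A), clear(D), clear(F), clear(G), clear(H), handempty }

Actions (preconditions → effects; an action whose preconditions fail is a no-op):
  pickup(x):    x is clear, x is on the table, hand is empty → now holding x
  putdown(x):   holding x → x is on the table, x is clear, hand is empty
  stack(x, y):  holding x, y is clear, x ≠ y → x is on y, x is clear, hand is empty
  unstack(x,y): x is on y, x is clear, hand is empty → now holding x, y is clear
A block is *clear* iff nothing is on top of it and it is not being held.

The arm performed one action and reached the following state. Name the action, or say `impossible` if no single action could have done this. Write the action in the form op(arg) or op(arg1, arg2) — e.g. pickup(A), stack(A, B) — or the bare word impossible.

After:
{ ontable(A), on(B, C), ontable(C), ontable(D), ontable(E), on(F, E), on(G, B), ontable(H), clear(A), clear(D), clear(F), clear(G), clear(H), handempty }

target: towers=[A; C/B/G; D; E/F; H] holding=-
         pickup(G) → towers=[A; C/B/D; E/F; H] holding=G
         pickup(A) → towers=[C/B/D; E/F; G; H] holding=A
         pickup(H) → towers=[A; C/B/D; E/F; G] holding=H
     unstack(F, E) → towers=[A; C/B/D; E; G; H] holding=F
     unstack(D, B) → towers=[A; C/B; E/F; G; H] holding=D
none of the 5 applicable actions match → impossible

impossible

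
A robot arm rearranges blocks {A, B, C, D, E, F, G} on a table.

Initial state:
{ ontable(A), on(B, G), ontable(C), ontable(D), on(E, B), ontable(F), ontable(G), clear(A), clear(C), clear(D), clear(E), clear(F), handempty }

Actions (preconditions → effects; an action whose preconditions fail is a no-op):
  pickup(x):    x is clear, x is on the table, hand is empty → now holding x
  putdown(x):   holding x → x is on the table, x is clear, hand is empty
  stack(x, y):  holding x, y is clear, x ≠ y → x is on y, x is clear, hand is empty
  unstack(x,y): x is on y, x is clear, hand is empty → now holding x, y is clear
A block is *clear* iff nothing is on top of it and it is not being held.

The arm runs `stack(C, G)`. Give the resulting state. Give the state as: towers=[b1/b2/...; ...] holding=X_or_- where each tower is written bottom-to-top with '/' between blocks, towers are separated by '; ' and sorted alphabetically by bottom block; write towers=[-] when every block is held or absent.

before: towers=[A; C; D; F; G/B/E] holding=-
pre[stack(C, G)]: holding(C) fail, clear(G) fail, C≠G ok
holding(C), clear(G) unmet → stack(C, G) is a no-op
after:  towers=[A; C; D; F; G/B/E] holding=-

towers=[A; C; D; F; G/B/E] holding=-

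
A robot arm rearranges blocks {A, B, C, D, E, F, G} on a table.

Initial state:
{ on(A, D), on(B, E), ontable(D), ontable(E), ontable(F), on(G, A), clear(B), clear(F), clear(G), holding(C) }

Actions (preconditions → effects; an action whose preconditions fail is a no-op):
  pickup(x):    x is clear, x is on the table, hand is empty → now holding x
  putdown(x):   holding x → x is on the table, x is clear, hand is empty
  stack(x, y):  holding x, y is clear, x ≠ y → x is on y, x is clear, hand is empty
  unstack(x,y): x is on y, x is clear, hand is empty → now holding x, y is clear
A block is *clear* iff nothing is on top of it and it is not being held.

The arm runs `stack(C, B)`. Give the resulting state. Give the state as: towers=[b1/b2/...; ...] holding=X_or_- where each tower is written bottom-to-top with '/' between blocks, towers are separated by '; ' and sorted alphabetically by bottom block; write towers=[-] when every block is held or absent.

before: towers=[D/A/G; E/B; F] holding=C
pre[stack(C, B)]: holding(C) yes, clear(B) yes, C≠B yes
all met → apply stack(C, B)
after:  towers=[D/A/G; E/B/C; F] holding=-

towers=[D/A/G; E/B/C; F] holding=-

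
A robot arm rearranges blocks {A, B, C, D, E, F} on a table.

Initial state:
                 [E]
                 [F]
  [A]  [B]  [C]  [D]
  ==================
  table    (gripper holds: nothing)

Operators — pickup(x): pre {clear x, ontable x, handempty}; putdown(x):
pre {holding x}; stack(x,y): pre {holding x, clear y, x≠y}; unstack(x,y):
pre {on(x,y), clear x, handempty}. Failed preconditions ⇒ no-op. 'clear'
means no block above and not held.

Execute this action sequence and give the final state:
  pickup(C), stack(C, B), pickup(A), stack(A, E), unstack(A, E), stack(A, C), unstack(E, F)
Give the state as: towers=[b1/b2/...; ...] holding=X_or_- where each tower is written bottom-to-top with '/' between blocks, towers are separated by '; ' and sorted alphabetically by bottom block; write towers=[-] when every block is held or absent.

step 1 (pickup(C)): towers=[A; B; D/F/E] holding=C
step 2 (stack(C, B)): towers=[A; B/C; D/F/E] holding=-
step 3 (pickup(A)): towers=[B/C; D/F/E] holding=A
step 4 (stack(A, E)): towers=[B/C; D/F/E/A] holding=-
step 5 (unstack(A, E)): towers=[B/C; D/F/E] holding=A
step 6 (stack(A, C)): towers=[B/C/A; D/F/E] holding=-
step 7 (unstack(E, F)): towers=[B/C/A; D/F] holding=E

towers=[B/C/A; D/F] holding=E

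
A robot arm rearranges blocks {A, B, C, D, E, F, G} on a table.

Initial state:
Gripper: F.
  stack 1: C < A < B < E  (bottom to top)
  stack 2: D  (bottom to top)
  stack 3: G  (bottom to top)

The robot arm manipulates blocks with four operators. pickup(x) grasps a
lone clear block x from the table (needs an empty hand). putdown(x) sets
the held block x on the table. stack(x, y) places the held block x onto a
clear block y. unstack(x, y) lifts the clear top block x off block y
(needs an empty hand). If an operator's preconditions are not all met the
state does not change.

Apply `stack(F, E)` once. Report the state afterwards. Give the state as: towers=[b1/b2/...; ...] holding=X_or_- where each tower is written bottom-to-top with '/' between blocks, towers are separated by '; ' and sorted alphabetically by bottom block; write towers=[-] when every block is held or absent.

before: towers=[C/A/B/E; D; G] holding=F
pre[stack(F, E)]: holding(F) ok, clear(E) ok, F≠E ok
all met → apply stack(F, E)
after:  towers=[C/A/B/E/F; D; G] holding=-

towers=[C/A/B/E/F; D; G] holding=-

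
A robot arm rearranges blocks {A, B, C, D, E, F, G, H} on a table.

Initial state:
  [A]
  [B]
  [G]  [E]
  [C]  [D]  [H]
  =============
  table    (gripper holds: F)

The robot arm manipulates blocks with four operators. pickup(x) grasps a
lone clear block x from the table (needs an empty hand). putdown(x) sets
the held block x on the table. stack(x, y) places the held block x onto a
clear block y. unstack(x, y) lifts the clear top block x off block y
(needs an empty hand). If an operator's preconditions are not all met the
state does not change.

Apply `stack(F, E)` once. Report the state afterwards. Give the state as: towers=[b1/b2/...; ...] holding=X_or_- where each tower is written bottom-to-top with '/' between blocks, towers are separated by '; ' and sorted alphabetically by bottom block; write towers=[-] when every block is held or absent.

before: towers=[C/G/B/A; D/E; H] holding=F
pre[stack(F, E)]: holding(F) yes, clear(E) yes, F≠E yes
all met → apply stack(F, E)
after:  towers=[C/G/B/A; D/E/F; H] holding=-

towers=[C/G/B/A; D/E/F; H] holding=-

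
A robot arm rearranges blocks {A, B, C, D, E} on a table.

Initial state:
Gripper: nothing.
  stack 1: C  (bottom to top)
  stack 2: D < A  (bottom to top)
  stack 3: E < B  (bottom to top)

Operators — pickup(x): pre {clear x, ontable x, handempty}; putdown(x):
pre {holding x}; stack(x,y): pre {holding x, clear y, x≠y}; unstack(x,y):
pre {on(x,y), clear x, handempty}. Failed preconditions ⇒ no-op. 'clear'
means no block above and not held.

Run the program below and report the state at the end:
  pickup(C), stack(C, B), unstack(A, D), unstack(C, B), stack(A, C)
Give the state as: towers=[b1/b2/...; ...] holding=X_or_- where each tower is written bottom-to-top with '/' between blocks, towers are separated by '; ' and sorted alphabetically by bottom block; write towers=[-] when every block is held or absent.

step 1 (pickup(C)): towers=[D/A; E/B] holding=C
step 2 (stack(C, B)): towers=[D/A; E/B/C] holding=-
step 3 (unstack(A, D)): towers=[D; E/B/C] holding=A
step 4 (unstack(C, B)) [no-op]: towers=[D; E/B/C] holding=A
step 5 (stack(A, C)): towers=[D; E/B/C/A] holding=-

towers=[D; E/B/C/A] holding=-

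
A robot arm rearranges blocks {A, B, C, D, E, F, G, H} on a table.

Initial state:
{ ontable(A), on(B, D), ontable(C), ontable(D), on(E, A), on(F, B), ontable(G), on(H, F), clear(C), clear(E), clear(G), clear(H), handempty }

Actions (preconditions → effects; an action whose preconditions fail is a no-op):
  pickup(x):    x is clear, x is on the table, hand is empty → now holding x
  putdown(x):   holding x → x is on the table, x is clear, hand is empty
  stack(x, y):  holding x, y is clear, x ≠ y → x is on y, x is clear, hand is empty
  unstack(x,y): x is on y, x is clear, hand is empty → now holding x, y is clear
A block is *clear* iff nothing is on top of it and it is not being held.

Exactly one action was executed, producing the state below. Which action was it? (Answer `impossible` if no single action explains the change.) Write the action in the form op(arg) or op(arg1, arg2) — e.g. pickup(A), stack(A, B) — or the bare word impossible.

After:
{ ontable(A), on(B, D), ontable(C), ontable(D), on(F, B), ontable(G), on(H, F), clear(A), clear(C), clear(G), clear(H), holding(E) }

target: towers=[A; C; D/B/F/H; G] holding=E
         pickup(G) → towers=[A/E; C; D/B/F/H] holding=G
     unstack(E, A) → towers=[A; C; D/B/F/H; G] holding=E  ← match
     unstack(H, F) → towers=[A/E; C; D/B/F; G] holding=H
         pickup(C) → towers=[A/E; D/B/F/H; G] holding=C

unstack(E, A)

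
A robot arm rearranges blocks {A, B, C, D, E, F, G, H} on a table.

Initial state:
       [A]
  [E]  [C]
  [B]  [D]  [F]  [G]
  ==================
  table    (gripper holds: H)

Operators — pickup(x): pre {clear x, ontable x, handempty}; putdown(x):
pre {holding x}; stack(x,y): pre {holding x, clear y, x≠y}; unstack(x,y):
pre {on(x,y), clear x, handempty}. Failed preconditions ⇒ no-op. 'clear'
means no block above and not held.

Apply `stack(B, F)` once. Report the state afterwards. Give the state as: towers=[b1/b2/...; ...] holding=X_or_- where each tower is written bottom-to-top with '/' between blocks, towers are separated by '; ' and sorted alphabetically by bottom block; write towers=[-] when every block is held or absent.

towers=[B/E; D/C/A; F; G] holding=H

before: towers=[B/E; D/C/A; F; G] holding=H
pre[stack(B, F)]: holding(B) no, clear(F) yes, B≠F yes
holding(B) unmet → stack(B, F) is a no-op
after:  towers=[B/E; D/C/A; F; G] holding=H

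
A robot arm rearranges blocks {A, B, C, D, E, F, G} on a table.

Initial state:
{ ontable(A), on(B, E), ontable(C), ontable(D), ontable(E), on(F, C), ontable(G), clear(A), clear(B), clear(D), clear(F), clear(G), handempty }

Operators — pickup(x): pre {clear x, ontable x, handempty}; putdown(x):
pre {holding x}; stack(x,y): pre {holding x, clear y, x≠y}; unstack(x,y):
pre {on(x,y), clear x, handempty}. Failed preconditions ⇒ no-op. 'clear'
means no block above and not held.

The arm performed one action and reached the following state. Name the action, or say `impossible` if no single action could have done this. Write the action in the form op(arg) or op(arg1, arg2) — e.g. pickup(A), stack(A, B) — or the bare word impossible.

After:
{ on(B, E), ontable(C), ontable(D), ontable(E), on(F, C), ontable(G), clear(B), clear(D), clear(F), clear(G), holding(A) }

pickup(A)

target: towers=[C/F; D; E/B; G] holding=A
     unstack(B, E) → towers=[A; C/F; D; E; G] holding=B
     unstack(F, C) → towers=[A; C; D; E/B; G] holding=F
         pickup(G) → towers=[A; C/F; D; E/B] holding=G
         pickup(D) → towers=[A; C/F; E/B; G] holding=D
         pickup(A) → towers=[C/F; D; E/B; G] holding=A  ← match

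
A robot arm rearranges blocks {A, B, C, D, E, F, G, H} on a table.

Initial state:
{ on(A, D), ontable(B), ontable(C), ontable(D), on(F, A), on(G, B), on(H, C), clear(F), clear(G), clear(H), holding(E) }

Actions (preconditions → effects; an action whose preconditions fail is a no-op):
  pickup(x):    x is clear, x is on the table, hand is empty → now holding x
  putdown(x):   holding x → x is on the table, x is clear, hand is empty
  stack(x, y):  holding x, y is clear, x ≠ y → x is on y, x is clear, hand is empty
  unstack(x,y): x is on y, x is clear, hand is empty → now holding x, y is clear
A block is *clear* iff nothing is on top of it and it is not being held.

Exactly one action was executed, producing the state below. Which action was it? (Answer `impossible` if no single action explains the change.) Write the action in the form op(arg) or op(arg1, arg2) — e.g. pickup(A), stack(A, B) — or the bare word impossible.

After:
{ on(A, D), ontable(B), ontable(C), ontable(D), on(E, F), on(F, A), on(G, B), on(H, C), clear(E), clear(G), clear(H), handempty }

stack(E, F)

target: towers=[B/G; C/H; D/A/F/E] holding=-
        putdown(E) → towers=[B/G; C/H; D/A/F; E] holding=-
       stack(E, G) → towers=[B/G/E; C/H; D/A/F] holding=-
       stack(E, H) → towers=[B/G; C/H/E; D/A/F] holding=-
       stack(E, F) → towers=[B/G; C/H; D/A/F/E] holding=-  ← match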